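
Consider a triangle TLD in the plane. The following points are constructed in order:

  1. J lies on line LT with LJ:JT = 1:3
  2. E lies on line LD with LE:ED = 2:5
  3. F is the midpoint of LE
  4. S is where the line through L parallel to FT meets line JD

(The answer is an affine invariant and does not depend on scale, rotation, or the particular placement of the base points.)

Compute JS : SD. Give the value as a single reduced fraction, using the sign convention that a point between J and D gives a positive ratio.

JS:SD = -1/28

Assign T = (0, 0), L = (1, 0), D = (0, 1) — the answer is frame-independent, so this choice is without loss of generality.
1. J lies on line LT with LJ:JT = 1:3 ⇒ J = (3/4, 0)
2. E lies on line LD with LE:ED = 2:5 ⇒ E = (5/7, 2/7)
3. F is the midpoint of LE ⇒ F = (6/7, 1/7)
4. S is where the line through L parallel to FT meets line JD ⇒ S = (7/9, -1/27)
S = J + t·(D−J) with t = -1/27, so JS:SD = t:(1−t) = -1/27:28/27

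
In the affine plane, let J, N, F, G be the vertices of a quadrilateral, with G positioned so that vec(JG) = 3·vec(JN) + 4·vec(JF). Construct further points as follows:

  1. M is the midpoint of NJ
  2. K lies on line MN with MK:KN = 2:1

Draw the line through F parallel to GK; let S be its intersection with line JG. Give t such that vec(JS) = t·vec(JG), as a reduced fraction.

t = -13/20

Choose coordinates J = (0, 0), N = (1, 0), F = (0, 1), G = (3, 4).
1. M is the midpoint of NJ ⇒ M = (1/2, 0)
2. K lies on line MN with MK:KN = 2:1 ⇒ K = (5/6, 0)
through F parallel to GK: direction (-13/6, -4); meets JG at S = (-39/20, -13/5)
S = J + t·(G−J) with t = -13/20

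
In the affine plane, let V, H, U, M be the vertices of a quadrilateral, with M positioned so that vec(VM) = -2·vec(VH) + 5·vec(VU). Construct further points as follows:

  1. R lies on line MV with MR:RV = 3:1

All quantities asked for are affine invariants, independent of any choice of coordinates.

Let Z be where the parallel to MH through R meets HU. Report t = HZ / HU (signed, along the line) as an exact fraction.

Work in coordinates with V = (0, 0), H = (1, 0), U = (0, 1), M = (-2, 5).
1. R lies on line MV with MR:RV = 3:1 ⇒ R = (-1/2, 5/4)
through R parallel to MH: direction (3, -5); meets HU at Z = (-7/8, 15/8)
Z = H + t·(U−H) with t = 15/8

t = 15/8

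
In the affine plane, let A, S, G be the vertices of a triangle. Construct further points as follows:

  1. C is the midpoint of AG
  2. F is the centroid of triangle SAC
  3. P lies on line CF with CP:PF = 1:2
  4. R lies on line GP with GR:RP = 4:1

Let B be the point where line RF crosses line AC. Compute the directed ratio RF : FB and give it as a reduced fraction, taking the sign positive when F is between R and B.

RF:FB = -11/15

Choose coordinates A = (0, 0), S = (1, 0), G = (0, 1).
1. C is the midpoint of AG ⇒ C = (0, 1/2)
2. F is the centroid of triangle SAC ⇒ F = (1/3, 1/6)
3. P lies on line CF with CP:PF = 1:2 ⇒ P = (1/9, 7/18)
4. R lies on line GP with GR:RP = 4:1 ⇒ R = (4/45, 23/45)
line RF meets AC at B = (0, 7/11)
F = R + t·(B−R) with t = -11/4, so RF:FB = -11/4:15/4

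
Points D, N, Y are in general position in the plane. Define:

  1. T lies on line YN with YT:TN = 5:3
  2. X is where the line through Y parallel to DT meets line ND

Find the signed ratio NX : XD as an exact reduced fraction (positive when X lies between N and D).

Work in coordinates with D = (0, 0), N = (1, 0), Y = (0, 1).
1. T lies on line YN with YT:TN = 5:3 ⇒ T = (5/8, 3/8)
2. X is where the line through Y parallel to DT meets line ND ⇒ X = (-5/3, 0)
X = N + t·(D−N) with t = 8/3, so NX:XD = t:(1−t) = 8/3:-5/3

NX:XD = -8/5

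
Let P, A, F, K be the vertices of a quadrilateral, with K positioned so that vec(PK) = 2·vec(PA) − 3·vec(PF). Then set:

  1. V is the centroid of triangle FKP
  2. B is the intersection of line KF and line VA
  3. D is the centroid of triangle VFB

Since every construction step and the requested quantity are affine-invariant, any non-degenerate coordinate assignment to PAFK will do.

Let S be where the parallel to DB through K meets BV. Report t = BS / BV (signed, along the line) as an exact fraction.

Set P = (0, 0), A = (1, 0), F = (0, 1), K = (2, -3); any affine frame gives the same invariant.
1. V is the centroid of triangle FKP ⇒ V = (2/3, -2/3)
2. B is the intersection of line KF and line VA ⇒ B = (3/4, -1/2)
3. D is the centroid of triangle VFB ⇒ D = (17/36, -1/18)
through K parallel to DB: direction (5/18, -4/9); meets BV at S = (11/18, -7/9)
S = B + t·(V−B) with t = 5/3

t = 5/3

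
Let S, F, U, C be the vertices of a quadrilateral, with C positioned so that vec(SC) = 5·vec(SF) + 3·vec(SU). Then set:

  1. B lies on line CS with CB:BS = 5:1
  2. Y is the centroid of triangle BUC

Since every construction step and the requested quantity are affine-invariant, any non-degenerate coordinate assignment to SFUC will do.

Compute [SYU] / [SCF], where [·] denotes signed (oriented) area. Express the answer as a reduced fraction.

[SYU]:[SCF] = -35/54

Set S = (0, 0), F = (1, 0), U = (0, 1), C = (5, 3); any affine frame gives the same invariant.
1. B lies on line CS with CB:BS = 5:1 ⇒ B = (5/6, 1/2)
2. Y is the centroid of triangle BUC ⇒ Y = (35/18, 3/2)
2·[SYU] = 35/18, 2·[SCF] = -3
[SYU]:[SCF] = 35/18:-3 = -35/54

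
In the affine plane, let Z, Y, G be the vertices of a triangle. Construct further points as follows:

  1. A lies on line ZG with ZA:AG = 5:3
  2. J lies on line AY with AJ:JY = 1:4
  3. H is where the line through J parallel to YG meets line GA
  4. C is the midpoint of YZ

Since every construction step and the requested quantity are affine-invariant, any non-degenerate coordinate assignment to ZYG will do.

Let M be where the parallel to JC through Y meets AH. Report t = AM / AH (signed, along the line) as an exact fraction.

Assign Z = (0, 0), Y = (1, 0), G = (0, 1) — the answer is frame-independent, so this choice is without loss of generality.
1. A lies on line ZG with ZA:AG = 5:3 ⇒ A = (0, 5/8)
2. J lies on line AY with AJ:JY = 1:4 ⇒ J = (1/5, 1/2)
3. H is where the line through J parallel to YG meets line GA ⇒ H = (0, 7/10)
4. C is the midpoint of YZ ⇒ C = (1/2, 0)
through Y parallel to JC: direction (3/10, -1/2); meets AH at M = (0, 5/3)
M = A + t·(H−A) with t = 125/9

t = 125/9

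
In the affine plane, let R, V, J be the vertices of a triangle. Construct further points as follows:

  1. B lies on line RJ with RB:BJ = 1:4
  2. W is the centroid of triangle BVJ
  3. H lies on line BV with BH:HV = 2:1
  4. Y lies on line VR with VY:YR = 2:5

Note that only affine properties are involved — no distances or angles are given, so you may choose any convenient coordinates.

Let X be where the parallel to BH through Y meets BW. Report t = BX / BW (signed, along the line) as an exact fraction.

t = -3/14

Choose coordinates R = (0, 0), V = (1, 0), J = (0, 1).
1. B lies on line RJ with RB:BJ = 1:4 ⇒ B = (0, 1/5)
2. W is the centroid of triangle BVJ ⇒ W = (1/3, 2/5)
3. H lies on line BV with BH:HV = 2:1 ⇒ H = (2/3, 1/15)
4. Y lies on line VR with VY:YR = 2:5 ⇒ Y = (5/7, 0)
through Y parallel to BH: direction (2/3, -2/15); meets BW at X = (-1/14, 11/70)
X = B + t·(W−B) with t = -3/14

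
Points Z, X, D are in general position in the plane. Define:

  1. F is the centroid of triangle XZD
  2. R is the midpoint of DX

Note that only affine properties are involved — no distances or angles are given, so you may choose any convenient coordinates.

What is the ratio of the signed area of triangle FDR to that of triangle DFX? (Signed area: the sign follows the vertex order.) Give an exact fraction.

[FDR]:[DFX] = -1/2

Assign Z = (0, 0), X = (1, 0), D = (0, 1) — the answer is frame-independent, so this choice is without loss of generality.
1. F is the centroid of triangle XZD ⇒ F = (1/3, 1/3)
2. R is the midpoint of DX ⇒ R = (1/2, 1/2)
2·[FDR] = -1/6, 2·[DFX] = 1/3
[FDR]:[DFX] = -1/6:1/3 = -1/2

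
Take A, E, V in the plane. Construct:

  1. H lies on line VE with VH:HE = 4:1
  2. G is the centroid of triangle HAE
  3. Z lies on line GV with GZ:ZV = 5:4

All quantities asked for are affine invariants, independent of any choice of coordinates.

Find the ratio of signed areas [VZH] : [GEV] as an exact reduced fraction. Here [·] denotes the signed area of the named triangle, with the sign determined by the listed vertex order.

[VZH]:[GEV] = 16/45

Assign A = (0, 0), E = (1, 0), V = (0, 1) — the answer is frame-independent, so this choice is without loss of generality.
1. H lies on line VE with VH:HE = 4:1 ⇒ H = (4/5, 1/5)
2. G is the centroid of triangle HAE ⇒ G = (3/5, 1/15)
3. Z lies on line GV with GZ:ZV = 5:4 ⇒ Z = (4/15, 79/135)
2·[VZH] = 16/135, 2·[GEV] = 1/3
[VZH]:[GEV] = 16/135:1/3 = 16/45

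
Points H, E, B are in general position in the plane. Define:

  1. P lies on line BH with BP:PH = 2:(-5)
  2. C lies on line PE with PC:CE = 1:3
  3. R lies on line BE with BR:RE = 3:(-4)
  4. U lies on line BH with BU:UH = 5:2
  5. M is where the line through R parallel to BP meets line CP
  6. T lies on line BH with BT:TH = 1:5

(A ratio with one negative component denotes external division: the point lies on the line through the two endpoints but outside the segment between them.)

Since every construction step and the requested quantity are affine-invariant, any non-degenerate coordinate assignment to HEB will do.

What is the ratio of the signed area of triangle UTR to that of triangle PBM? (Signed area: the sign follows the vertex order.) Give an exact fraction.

Work in coordinates with H = (0, 0), E = (1, 0), B = (0, 1).
1. P lies on line BH with BP:PH = 2:(-5) ⇒ P = (0, 5/3)
2. C lies on line PE with PC:CE = 1:3 ⇒ C = (1/4, 5/4)
3. R lies on line BE with BR:RE = 3:(-4) ⇒ R = (-3, 4)
4. U lies on line BH with BU:UH = 5:2 ⇒ U = (0, 2/7)
5. M is where the line through R parallel to BP meets line CP ⇒ M = (-3, 20/3)
6. T lies on line BH with BT:TH = 1:5 ⇒ T = (0, 5/6)
2·[UTR] = 23/14, 2·[PBM] = -2
[UTR]:[PBM] = 23/14:-2 = -23/28

[UTR]:[PBM] = -23/28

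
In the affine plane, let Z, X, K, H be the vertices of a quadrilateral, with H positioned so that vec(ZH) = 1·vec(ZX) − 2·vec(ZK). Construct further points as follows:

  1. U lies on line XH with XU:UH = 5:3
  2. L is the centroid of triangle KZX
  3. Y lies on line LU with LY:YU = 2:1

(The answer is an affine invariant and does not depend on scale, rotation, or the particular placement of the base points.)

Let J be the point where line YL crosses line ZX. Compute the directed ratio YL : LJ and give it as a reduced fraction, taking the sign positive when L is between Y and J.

Choose coordinates Z = (0, 0), X = (1, 0), K = (0, 1), H = (1, -2).
1. U lies on line XH with XU:UH = 5:3 ⇒ U = (1, -5/4)
2. L is the centroid of triangle KZX ⇒ L = (1/3, 1/3)
3. Y lies on line LU with LY:YU = 2:1 ⇒ Y = (7/9, -13/18)
line YL meets ZX at J = (9/19, 0)
L = Y + t·(J−Y) with t = 19/13, so YL:LJ = 19/13:-6/13

YL:LJ = -19/6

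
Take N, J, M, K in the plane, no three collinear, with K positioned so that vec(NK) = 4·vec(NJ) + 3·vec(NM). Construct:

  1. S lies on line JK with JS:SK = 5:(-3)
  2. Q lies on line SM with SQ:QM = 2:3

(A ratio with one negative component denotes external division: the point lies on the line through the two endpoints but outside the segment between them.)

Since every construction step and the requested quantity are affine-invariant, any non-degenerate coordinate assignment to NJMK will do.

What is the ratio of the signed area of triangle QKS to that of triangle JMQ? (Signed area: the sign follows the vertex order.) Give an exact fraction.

Assign N = (0, 0), J = (1, 0), M = (0, 1), K = (4, 3) — the answer is frame-independent, so this choice is without loss of generality.
1. S lies on line JK with JS:SK = 5:(-3) ⇒ S = (17/2, 15/2)
2. Q lies on line SM with SQ:QM = 2:3 ⇒ Q = (51/10, 49/10)
2·[QKS] = 18/5, 2·[JMQ] = -9
[QKS]:[JMQ] = 18/5:-9 = -2/5

[QKS]:[JMQ] = -2/5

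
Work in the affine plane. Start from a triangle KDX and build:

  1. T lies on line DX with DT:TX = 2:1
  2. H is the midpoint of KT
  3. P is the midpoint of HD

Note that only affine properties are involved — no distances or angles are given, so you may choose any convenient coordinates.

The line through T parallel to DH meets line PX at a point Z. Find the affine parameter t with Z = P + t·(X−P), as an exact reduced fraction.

Choose coordinates K = (0, 0), D = (1, 0), X = (0, 1).
1. T lies on line DX with DT:TX = 2:1 ⇒ T = (1/3, 2/3)
2. H is the midpoint of KT ⇒ H = (1/6, 1/3)
3. P is the midpoint of HD ⇒ P = (7/12, 1/6)
through T parallel to DH: direction (-5/6, 1/3); meets PX at Z = (7/36, 13/18)
Z = P + t·(X−P) with t = 2/3

t = 2/3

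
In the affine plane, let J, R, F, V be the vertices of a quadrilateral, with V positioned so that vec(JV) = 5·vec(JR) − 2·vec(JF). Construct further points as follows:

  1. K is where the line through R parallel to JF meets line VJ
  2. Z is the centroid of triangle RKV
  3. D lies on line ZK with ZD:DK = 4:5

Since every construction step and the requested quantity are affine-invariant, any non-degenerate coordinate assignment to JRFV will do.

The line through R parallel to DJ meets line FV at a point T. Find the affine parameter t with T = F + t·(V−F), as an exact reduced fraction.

t = 151/285

Assign J = (0, 0), R = (1, 0), F = (0, 1), V = (5, -2) — the answer is frame-independent, so this choice is without loss of generality.
1. K is where the line through R parallel to JF meets line VJ ⇒ K = (1, -2/5)
2. Z is the centroid of triangle RKV ⇒ Z = (7/3, -4/5)
3. D lies on line ZK with ZD:DK = 4:5 ⇒ D = (47/27, -28/45)
through R parallel to DJ: direction (-47/27, 28/45); meets FV at T = (151/57, -56/95)
T = F + t·(V−F) with t = 151/285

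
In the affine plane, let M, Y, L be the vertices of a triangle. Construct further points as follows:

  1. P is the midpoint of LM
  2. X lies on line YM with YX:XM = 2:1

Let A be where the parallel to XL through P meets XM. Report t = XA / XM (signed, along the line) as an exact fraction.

t = 1/2

Choose coordinates M = (0, 0), Y = (1, 0), L = (0, 1).
1. P is the midpoint of LM ⇒ P = (0, 1/2)
2. X lies on line YM with YX:XM = 2:1 ⇒ X = (1/3, 0)
through P parallel to XL: direction (-1/3, 1); meets XM at A = (1/6, 0)
A = X + t·(M−X) with t = 1/2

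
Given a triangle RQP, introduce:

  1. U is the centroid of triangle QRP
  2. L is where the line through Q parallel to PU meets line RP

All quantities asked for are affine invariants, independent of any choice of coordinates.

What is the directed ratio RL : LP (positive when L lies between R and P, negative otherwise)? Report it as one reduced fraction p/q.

Work in coordinates with R = (0, 0), Q = (1, 0), P = (0, 1).
1. U is the centroid of triangle QRP ⇒ U = (1/3, 1/3)
2. L is where the line through Q parallel to PU meets line RP ⇒ L = (0, 2)
L = R + t·(P−R) with t = 2, so RL:LP = t:(1−t) = 2:-1

RL:LP = -2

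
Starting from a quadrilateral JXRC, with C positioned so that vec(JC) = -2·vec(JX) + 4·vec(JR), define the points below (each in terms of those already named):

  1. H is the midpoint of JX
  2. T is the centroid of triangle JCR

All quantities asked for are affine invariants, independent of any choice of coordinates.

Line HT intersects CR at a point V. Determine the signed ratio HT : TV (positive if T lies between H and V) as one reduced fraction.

HT:TV = -1/4

Assign J = (0, 0), X = (1, 0), R = (0, 1), C = (-2, 4) — the answer is frame-independent, so this choice is without loss of generality.
1. H is the midpoint of JX ⇒ H = (1/2, 0)
2. T is the centroid of triangle JCR ⇒ T = (-2/3, 5/3)
line HT meets CR at V = (4, -5)
T = H + t·(V−H) with t = -1/3, so HT:TV = -1/3:4/3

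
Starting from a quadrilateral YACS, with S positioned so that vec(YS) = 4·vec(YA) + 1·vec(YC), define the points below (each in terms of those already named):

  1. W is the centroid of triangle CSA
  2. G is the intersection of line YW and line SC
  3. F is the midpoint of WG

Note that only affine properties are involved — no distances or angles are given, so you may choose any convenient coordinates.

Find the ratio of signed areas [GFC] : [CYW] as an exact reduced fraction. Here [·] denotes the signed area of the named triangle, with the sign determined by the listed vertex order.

Assign Y = (0, 0), A = (1, 0), C = (0, 1), S = (4, 1) — the answer is frame-independent, so this choice is without loss of generality.
1. W is the centroid of triangle CSA ⇒ W = (5/3, 2/3)
2. G is the intersection of line YW and line SC ⇒ G = (5/2, 1)
3. F is the midpoint of WG ⇒ F = (25/12, 5/6)
2·[GFC] = -5/12, 2·[CYW] = 5/3
[GFC]:[CYW] = -5/12:5/3 = -1/4

[GFC]:[CYW] = -1/4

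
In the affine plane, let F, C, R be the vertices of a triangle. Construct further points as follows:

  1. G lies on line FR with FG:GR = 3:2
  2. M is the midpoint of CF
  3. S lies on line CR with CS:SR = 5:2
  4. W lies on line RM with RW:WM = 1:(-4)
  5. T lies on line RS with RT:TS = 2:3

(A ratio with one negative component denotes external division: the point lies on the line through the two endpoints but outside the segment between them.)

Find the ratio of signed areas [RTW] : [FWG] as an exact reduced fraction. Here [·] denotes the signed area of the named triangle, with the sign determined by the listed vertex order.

[RTW]:[FWG] = -4/21

Set F = (0, 0), C = (1, 0), R = (0, 1); any affine frame gives the same invariant.
1. G lies on line FR with FG:GR = 3:2 ⇒ G = (0, 3/5)
2. M is the midpoint of CF ⇒ M = (1/2, 0)
3. S lies on line CR with CS:SR = 5:2 ⇒ S = (2/7, 5/7)
4. W lies on line RM with RW:WM = 1:(-4) ⇒ W = (-1/6, 4/3)
5. T lies on line RS with RT:TS = 2:3 ⇒ T = (4/35, 31/35)
2·[RTW] = 2/105, 2·[FWG] = -1/10
[RTW]:[FWG] = 2/105:-1/10 = -4/21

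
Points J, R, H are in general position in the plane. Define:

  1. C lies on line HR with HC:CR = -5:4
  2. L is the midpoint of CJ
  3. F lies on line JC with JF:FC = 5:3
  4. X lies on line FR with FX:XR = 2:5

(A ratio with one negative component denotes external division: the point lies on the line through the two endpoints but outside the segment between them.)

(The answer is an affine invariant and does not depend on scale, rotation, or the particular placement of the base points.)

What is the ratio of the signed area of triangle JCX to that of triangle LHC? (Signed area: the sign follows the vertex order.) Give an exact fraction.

Choose coordinates J = (0, 0), R = (1, 0), H = (0, 1).
1. C lies on line HR with HC:CR = -5:4 ⇒ C = (5, -4)
2. L is the midpoint of CJ ⇒ L = (5/2, -2)
3. F lies on line JC with JF:FC = 5:3 ⇒ F = (25/8, -5/2)
4. X lies on line FR with FX:XR = 2:5 ⇒ X = (141/56, -25/14)
2·[JCX] = 8/7, 2·[LHC] = -5/2
[JCX]:[LHC] = 8/7:-5/2 = -16/35

[JCX]:[LHC] = -16/35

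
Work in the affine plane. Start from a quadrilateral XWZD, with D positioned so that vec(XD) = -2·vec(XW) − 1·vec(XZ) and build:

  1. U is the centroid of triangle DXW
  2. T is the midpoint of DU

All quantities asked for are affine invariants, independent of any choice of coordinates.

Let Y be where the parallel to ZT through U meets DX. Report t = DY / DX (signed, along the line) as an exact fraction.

t = 12/13

Choose coordinates X = (0, 0), W = (1, 0), Z = (0, 1), D = (-2, -1).
1. U is the centroid of triangle DXW ⇒ U = (-1/3, -1/3)
2. T is the midpoint of DU ⇒ T = (-7/6, -2/3)
through U parallel to ZT: direction (-7/6, -5/3); meets DX at Y = (-2/13, -1/13)
Y = D + t·(X−D) with t = 12/13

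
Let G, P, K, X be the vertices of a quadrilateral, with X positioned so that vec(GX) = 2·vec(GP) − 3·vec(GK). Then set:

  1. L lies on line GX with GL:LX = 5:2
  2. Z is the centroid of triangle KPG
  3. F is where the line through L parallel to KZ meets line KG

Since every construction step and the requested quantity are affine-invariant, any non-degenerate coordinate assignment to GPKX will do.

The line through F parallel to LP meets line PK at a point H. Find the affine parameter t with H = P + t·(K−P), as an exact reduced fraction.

t = 15/14

Choose coordinates G = (0, 0), P = (1, 0), K = (0, 1), X = (2, -3).
1. L lies on line GX with GL:LX = 5:2 ⇒ L = (10/7, -15/7)
2. Z is the centroid of triangle KPG ⇒ Z = (1/3, 1/3)
3. F is where the line through L parallel to KZ meets line KG ⇒ F = (0, 5/7)
through F parallel to LP: direction (-3/7, 15/7); meets PK at H = (-1/14, 15/14)
H = P + t·(K−P) with t = 15/14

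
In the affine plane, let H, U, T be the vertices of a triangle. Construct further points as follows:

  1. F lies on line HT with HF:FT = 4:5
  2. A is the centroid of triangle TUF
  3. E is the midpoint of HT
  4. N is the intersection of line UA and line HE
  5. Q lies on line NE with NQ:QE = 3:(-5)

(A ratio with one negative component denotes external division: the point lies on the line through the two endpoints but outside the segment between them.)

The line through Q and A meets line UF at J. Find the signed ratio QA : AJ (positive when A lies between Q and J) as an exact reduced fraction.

QA:AJ = 23/10

Assign H = (0, 0), U = (1, 0), T = (0, 1) — the answer is frame-independent, so this choice is without loss of generality.
1. F lies on line HT with HF:FT = 4:5 ⇒ F = (0, 4/9)
2. A is the centroid of triangle TUF ⇒ A = (1/3, 13/27)
3. E is the midpoint of HT ⇒ E = (0, 1/2)
4. N is the intersection of line UA and line HE ⇒ N = (0, 13/18)
5. Q lies on line NE with NQ:QE = 3:(-5) ⇒ Q = (0, 19/18)
line QA meets UF at J = (11/23, 16/69)
A = Q + t·(J−Q) with t = 23/33, so QA:AJ = 23/33:10/33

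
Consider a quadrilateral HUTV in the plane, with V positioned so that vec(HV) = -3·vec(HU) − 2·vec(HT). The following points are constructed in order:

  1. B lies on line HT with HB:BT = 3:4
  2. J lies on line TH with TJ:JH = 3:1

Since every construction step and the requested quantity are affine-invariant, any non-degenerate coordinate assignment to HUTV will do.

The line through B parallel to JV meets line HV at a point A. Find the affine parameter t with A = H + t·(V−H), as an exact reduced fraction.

t = 12/7

Assign H = (0, 0), U = (1, 0), T = (0, 1), V = (-3, -2) — the answer is frame-independent, so this choice is without loss of generality.
1. B lies on line HT with HB:BT = 3:4 ⇒ B = (0, 3/7)
2. J lies on line TH with TJ:JH = 3:1 ⇒ J = (0, 1/4)
through B parallel to JV: direction (-3, -9/4); meets HV at A = (-36/7, -24/7)
A = H + t·(V−H) with t = 12/7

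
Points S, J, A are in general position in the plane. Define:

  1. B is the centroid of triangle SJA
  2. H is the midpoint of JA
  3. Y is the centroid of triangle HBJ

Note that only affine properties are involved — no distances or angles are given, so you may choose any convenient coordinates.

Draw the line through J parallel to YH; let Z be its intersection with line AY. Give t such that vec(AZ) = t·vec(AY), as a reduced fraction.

t = 2

Work in coordinates with S = (0, 0), J = (1, 0), A = (0, 1).
1. B is the centroid of triangle SJA ⇒ B = (1/3, 1/3)
2. H is the midpoint of JA ⇒ H = (1/2, 1/2)
3. Y is the centroid of triangle HBJ ⇒ Y = (11/18, 5/18)
through J parallel to YH: direction (-1/9, 2/9); meets AY at Z = (11/9, -4/9)
Z = A + t·(Y−A) with t = 2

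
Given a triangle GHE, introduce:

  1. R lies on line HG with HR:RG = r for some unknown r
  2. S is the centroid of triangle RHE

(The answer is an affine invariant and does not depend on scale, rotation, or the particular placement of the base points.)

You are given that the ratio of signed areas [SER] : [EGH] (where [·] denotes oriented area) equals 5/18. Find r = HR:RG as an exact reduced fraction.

r = 5

Choose coordinates G = (0, 0), H = (1, 0), E = (0, 1).
1. With HR:RG = r, write λ = r/(r+1) so R = H + λ·(G−H); R is affine-linear in λ
2. S is the centroid of triangle RHE ⇒ S is an affine combination of earlier points and hence also affine-linear in λ
Every point depending on R is an affine combination of R and λ-independent points, so each such coordinate is linear in λ; the λ² term in each signed area is a multiple of (G−H)×(G−H) = 0, so 2·[SER] and 2·[EGH] are each linear in λ. Evaluating at λ=0 and λ=1:
  2·[SER] = 1/3·λ,   2·[EGH] = 1
So [SER]:[EGH] = (1/3·λ) / (1). Setting this equal to 5/18:
  1/3·λ = 5/18·(1)  ⇒  λ = 5/6
Then r = λ/(1−λ) = (5/6)/(1/6) = 5. Check: with r = 5, R = (1/6, 0) and [SER]:[EGH] = 5/18 as required.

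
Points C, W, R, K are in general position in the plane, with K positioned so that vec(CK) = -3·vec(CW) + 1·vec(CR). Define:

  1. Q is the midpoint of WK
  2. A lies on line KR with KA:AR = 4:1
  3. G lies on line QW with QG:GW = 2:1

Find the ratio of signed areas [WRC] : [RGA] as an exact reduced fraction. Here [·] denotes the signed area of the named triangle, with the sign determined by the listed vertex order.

Work in coordinates with C = (0, 0), W = (1, 0), R = (0, 1), K = (-3, 1).
1. Q is the midpoint of WK ⇒ Q = (-1, 1/2)
2. A lies on line KR with KA:AR = 4:1 ⇒ A = (-3/5, 1)
3. G lies on line QW with QG:GW = 2:1 ⇒ G = (1/3, 1/6)
2·[WRC] = 1, 2·[RGA] = -1/2
[WRC]:[RGA] = 1:-1/2 = -2

[WRC]:[RGA] = -2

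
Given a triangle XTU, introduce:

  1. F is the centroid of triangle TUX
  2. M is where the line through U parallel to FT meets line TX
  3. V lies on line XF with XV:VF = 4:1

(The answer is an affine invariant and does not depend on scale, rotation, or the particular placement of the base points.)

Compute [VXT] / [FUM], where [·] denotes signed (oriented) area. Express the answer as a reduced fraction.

Work in coordinates with X = (0, 0), T = (1, 0), U = (0, 1).
1. F is the centroid of triangle TUX ⇒ F = (1/3, 1/3)
2. M is where the line through U parallel to FT meets line TX ⇒ M = (2, 0)
3. V lies on line XF with XV:VF = 4:1 ⇒ V = (4/15, 4/15)
2·[VXT] = 4/15, 2·[FUM] = -1
[VXT]:[FUM] = 4/15:-1 = -4/15

[VXT]:[FUM] = -4/15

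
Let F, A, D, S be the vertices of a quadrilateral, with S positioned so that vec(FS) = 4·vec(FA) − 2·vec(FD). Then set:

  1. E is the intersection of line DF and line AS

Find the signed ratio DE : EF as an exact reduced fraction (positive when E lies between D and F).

DE:EF = 1/2

Choose coordinates F = (0, 0), A = (1, 0), D = (0, 1), S = (4, -2).
1. E is the intersection of line DF and line AS ⇒ E = (0, 2/3)
E = D + t·(F−D) with t = 1/3, so DE:EF = t:(1−t) = 1/3:2/3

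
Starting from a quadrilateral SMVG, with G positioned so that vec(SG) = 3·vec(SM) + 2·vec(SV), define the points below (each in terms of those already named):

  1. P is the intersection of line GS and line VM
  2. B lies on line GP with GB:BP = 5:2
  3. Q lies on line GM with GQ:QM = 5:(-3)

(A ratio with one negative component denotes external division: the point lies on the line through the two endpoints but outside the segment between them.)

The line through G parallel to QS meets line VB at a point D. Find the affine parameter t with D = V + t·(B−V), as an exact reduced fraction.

t = 49/29

Assign S = (0, 0), M = (1, 0), V = (0, 1), G = (3, 2) — the answer is frame-independent, so this choice is without loss of generality.
1. P is the intersection of line GS and line VM ⇒ P = (3/5, 2/5)
2. B lies on line GP with GB:BP = 5:2 ⇒ B = (9/7, 6/7)
3. Q lies on line GM with GQ:QM = 5:(-3) ⇒ Q = (-2, -3)
through G parallel to QS: direction (2, 3); meets VB at D = (63/29, 22/29)
D = V + t·(B−V) with t = 49/29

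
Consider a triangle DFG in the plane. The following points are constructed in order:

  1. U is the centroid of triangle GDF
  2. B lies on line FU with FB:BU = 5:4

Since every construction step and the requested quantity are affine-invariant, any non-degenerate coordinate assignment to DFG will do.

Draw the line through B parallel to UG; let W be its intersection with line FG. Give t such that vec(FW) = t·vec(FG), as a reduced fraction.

Work in coordinates with D = (0, 0), F = (1, 0), G = (0, 1).
1. U is the centroid of triangle GDF ⇒ U = (1/3, 1/3)
2. B lies on line FU with FB:BU = 5:4 ⇒ B = (17/27, 5/27)
through B parallel to UG: direction (-1/3, 2/3); meets FG at W = (4/9, 5/9)
W = F + t·(G−F) with t = 5/9

t = 5/9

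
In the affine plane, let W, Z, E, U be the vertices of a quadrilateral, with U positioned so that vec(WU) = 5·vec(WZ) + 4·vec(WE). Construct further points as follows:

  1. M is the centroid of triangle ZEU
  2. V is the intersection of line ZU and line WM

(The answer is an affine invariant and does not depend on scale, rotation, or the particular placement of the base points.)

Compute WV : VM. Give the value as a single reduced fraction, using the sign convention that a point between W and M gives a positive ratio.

WV:VM = -3/2

Set W = (0, 0), Z = (1, 0), E = (0, 1), U = (5, 4); any affine frame gives the same invariant.
1. M is the centroid of triangle ZEU ⇒ M = (2, 5/3)
2. V is the intersection of line ZU and line WM ⇒ V = (6, 5)
V = W + t·(M−W) with t = 3, so WV:VM = t:(1−t) = 3:-2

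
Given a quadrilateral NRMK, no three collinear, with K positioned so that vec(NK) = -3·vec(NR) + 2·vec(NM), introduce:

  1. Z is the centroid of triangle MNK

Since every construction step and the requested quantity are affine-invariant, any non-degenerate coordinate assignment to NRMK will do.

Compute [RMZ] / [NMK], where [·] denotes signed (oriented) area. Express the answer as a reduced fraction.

Choose coordinates N = (0, 0), R = (1, 0), M = (0, 1), K = (-3, 2).
1. Z is the centroid of triangle MNK ⇒ Z = (-1, 1)
2·[RMZ] = 1, 2·[NMK] = 3
[RMZ]:[NMK] = 1:3 = 1/3

[RMZ]:[NMK] = 1/3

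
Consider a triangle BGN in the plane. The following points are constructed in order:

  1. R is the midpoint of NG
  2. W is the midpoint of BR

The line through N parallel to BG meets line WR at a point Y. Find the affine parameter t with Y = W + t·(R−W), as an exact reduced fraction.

Choose coordinates B = (0, 0), G = (1, 0), N = (0, 1).
1. R is the midpoint of NG ⇒ R = (1/2, 1/2)
2. W is the midpoint of BR ⇒ W = (1/4, 1/4)
through N parallel to BG: direction (1, 0); meets WR at Y = (1, 1)
Y = W + t·(R−W) with t = 3

t = 3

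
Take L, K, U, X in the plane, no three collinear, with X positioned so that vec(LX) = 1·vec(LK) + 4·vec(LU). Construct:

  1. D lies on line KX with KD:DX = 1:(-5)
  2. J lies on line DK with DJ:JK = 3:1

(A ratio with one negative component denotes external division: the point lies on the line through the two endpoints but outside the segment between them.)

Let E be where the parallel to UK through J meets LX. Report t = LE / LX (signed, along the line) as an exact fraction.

Set L = (0, 0), K = (1, 0), U = (0, 1), X = (1, 4); any affine frame gives the same invariant.
1. D lies on line KX with KD:DX = 1:(-5) ⇒ D = (1, -1)
2. J lies on line DK with DJ:JK = 3:1 ⇒ J = (1, -1/4)
through J parallel to UK: direction (1, -1); meets LX at E = (3/20, 3/5)
E = L + t·(X−L) with t = 3/20

t = 3/20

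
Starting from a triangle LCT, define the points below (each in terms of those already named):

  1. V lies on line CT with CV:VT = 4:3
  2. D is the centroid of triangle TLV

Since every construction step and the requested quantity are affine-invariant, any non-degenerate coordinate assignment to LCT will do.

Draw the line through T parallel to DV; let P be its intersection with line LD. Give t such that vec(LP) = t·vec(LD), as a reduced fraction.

t = 2

Work in coordinates with L = (0, 0), C = (1, 0), T = (0, 1).
1. V lies on line CT with CV:VT = 4:3 ⇒ V = (3/7, 4/7)
2. D is the centroid of triangle TLV ⇒ D = (1/7, 11/21)
through T parallel to DV: direction (2/7, 1/21); meets LD at P = (2/7, 22/21)
P = L + t·(D−L) with t = 2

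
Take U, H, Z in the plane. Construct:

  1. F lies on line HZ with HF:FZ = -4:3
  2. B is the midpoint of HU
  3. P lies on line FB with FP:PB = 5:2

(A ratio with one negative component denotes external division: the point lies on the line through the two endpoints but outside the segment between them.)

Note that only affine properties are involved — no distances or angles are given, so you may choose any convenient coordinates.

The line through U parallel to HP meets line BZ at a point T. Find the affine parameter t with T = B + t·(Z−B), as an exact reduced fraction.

Work in coordinates with U = (0, 0), H = (1, 0), Z = (0, 1).
1. F lies on line HZ with HF:FZ = -4:3 ⇒ F = (-3, 4)
2. B is the midpoint of HU ⇒ B = (1/2, 0)
3. P lies on line FB with FP:PB = 5:2 ⇒ P = (-1/2, 8/7)
through U parallel to HP: direction (-3/2, 8/7); meets BZ at T = (21/26, -8/13)
T = B + t·(Z−B) with t = -8/13

t = -8/13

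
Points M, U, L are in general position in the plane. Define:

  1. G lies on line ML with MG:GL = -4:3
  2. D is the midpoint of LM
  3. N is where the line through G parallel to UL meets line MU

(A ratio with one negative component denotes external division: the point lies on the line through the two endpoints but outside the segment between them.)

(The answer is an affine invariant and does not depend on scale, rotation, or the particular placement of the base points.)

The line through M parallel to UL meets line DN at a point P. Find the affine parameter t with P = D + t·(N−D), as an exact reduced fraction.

t = -1/7

Choose coordinates M = (0, 0), U = (1, 0), L = (0, 1).
1. G lies on line ML with MG:GL = -4:3 ⇒ G = (0, 4)
2. D is the midpoint of LM ⇒ D = (0, 1/2)
3. N is where the line through G parallel to UL meets line MU ⇒ N = (4, 0)
through M parallel to UL: direction (-1, 1); meets DN at P = (-4/7, 4/7)
P = D + t·(N−D) with t = -1/7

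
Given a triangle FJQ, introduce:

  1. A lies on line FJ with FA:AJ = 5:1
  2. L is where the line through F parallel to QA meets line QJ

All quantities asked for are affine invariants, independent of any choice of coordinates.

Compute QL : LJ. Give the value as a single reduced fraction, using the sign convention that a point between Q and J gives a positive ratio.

QL:LJ = -5/6

Choose coordinates F = (0, 0), J = (1, 0), Q = (0, 1).
1. A lies on line FJ with FA:AJ = 5:1 ⇒ A = (5/6, 0)
2. L is where the line through F parallel to QA meets line QJ ⇒ L = (-5, 6)
L = Q + t·(J−Q) with t = -5, so QL:LJ = t:(1−t) = -5:6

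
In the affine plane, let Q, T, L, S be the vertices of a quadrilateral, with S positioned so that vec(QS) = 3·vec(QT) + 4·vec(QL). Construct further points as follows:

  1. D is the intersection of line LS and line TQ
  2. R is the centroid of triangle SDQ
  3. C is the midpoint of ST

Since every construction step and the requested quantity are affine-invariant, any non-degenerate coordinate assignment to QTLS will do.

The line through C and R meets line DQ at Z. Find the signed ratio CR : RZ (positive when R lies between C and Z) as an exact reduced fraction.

Work in coordinates with Q = (0, 0), T = (1, 0), L = (0, 1), S = (3, 4).
1. D is the intersection of line LS and line TQ ⇒ D = (-1, 0)
2. R is the centroid of triangle SDQ ⇒ R = (2/3, 4/3)
3. C is the midpoint of ST ⇒ C = (2, 2)
line CR meets DQ at Z = (-2, 0)
R = C + t·(Z−C) with t = 1/3, so CR:RZ = 1/3:2/3

CR:RZ = 1/2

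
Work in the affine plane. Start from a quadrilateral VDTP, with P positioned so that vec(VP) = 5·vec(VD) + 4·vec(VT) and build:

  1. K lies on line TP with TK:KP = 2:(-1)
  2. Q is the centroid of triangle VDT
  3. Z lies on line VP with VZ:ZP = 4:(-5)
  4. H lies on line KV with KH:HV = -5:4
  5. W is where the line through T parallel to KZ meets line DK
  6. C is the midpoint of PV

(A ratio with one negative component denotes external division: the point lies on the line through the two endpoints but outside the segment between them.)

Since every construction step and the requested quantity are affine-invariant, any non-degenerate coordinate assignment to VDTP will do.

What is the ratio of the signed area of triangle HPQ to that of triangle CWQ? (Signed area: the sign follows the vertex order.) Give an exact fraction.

[HPQ]:[CWQ] = -141/10

Set V = (0, 0), D = (1, 0), T = (0, 1), P = (5, 4); any affine frame gives the same invariant.
1. K lies on line TP with TK:KP = 2:(-1) ⇒ K = (10, 7)
2. Q is the centroid of triangle VDT ⇒ Q = (1/3, 1/3)
3. Z lies on line VP with VZ:ZP = 4:(-5) ⇒ Z = (-20, -16)
4. H lies on line KV with KH:HV = -5:4 ⇒ H = (-40, -28)
5. W is where the line through T parallel to KZ meets line DK ⇒ W = (160, 371/3)
6. C is the midpoint of PV ⇒ C = (5/2, 2)
2·[HPQ] = -47/3, 2·[CWQ] = 10/9
[HPQ]:[CWQ] = -47/3:10/9 = -141/10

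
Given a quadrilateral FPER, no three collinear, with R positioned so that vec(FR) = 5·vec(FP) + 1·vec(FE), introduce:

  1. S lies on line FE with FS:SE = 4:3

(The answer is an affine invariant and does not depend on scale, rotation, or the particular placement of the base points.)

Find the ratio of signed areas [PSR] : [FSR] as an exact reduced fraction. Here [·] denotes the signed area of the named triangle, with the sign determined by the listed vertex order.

[PSR]:[FSR] = 23/20

Choose coordinates F = (0, 0), P = (1, 0), E = (0, 1), R = (5, 1).
1. S lies on line FE with FS:SE = 4:3 ⇒ S = (0, 4/7)
2·[PSR] = -23/7, 2·[FSR] = -20/7
[PSR]:[FSR] = -23/7:-20/7 = 23/20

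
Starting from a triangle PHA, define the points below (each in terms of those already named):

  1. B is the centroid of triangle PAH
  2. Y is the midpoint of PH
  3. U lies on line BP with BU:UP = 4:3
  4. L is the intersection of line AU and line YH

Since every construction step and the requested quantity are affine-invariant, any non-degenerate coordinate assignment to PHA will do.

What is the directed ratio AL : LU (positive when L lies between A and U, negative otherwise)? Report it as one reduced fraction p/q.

AL:LU = -7

Assign P = (0, 0), H = (1, 0), A = (0, 1) — the answer is frame-independent, so this choice is without loss of generality.
1. B is the centroid of triangle PAH ⇒ B = (1/3, 1/3)
2. Y is the midpoint of PH ⇒ Y = (1/2, 0)
3. U lies on line BP with BU:UP = 4:3 ⇒ U = (1/7, 1/7)
4. L is the intersection of line AU and line YH ⇒ L = (1/6, 0)
L = A + t·(U−A) with t = 7/6, so AL:LU = t:(1−t) = 7/6:-1/6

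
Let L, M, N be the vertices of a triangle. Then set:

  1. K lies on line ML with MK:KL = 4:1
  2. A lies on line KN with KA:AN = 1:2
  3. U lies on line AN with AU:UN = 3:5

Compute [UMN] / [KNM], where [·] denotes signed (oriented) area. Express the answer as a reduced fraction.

Choose coordinates L = (0, 0), M = (1, 0), N = (0, 1).
1. K lies on line ML with MK:KL = 4:1 ⇒ K = (1/5, 0)
2. A lies on line KN with KA:AN = 1:2 ⇒ A = (2/15, 1/3)
3. U lies on line AN with AU:UN = 3:5 ⇒ U = (1/12, 7/12)
2·[UMN] = 1/3, 2·[KNM] = -4/5
[UMN]:[KNM] = 1/3:-4/5 = -5/12

[UMN]:[KNM] = -5/12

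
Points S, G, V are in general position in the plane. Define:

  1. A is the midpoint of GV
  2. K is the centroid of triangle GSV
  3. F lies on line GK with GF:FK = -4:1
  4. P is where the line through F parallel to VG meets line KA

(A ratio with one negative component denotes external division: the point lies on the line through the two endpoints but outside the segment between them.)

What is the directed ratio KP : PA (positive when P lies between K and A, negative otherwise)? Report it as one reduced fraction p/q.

KP:PA = -1/4

Set S = (0, 0), G = (1, 0), V = (0, 1); any affine frame gives the same invariant.
1. A is the midpoint of GV ⇒ A = (1/2, 1/2)
2. K is the centroid of triangle GSV ⇒ K = (1/3, 1/3)
3. F lies on line GK with GF:FK = -4:1 ⇒ F = (1/9, 4/9)
4. P is where the line through F parallel to VG meets line KA ⇒ P = (5/18, 5/18)
P = K + t·(A−K) with t = -1/3, so KP:PA = t:(1−t) = -1/3:4/3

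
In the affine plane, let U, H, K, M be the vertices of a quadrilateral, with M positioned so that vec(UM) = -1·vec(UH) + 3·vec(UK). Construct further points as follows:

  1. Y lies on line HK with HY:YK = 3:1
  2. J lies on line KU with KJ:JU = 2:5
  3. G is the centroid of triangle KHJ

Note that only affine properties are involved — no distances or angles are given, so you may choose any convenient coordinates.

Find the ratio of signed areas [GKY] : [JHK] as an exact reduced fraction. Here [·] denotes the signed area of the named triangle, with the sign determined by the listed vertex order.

[GKY]:[JHK] = -1/12

Assign U = (0, 0), H = (1, 0), K = (0, 1), M = (-1, 3) — the answer is frame-independent, so this choice is without loss of generality.
1. Y lies on line HK with HY:YK = 3:1 ⇒ Y = (1/4, 3/4)
2. J lies on line KU with KJ:JU = 2:5 ⇒ J = (0, 5/7)
3. G is the centroid of triangle KHJ ⇒ G = (1/3, 4/7)
2·[GKY] = -1/42, 2·[JHK] = 2/7
[GKY]:[JHK] = -1/42:2/7 = -1/12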